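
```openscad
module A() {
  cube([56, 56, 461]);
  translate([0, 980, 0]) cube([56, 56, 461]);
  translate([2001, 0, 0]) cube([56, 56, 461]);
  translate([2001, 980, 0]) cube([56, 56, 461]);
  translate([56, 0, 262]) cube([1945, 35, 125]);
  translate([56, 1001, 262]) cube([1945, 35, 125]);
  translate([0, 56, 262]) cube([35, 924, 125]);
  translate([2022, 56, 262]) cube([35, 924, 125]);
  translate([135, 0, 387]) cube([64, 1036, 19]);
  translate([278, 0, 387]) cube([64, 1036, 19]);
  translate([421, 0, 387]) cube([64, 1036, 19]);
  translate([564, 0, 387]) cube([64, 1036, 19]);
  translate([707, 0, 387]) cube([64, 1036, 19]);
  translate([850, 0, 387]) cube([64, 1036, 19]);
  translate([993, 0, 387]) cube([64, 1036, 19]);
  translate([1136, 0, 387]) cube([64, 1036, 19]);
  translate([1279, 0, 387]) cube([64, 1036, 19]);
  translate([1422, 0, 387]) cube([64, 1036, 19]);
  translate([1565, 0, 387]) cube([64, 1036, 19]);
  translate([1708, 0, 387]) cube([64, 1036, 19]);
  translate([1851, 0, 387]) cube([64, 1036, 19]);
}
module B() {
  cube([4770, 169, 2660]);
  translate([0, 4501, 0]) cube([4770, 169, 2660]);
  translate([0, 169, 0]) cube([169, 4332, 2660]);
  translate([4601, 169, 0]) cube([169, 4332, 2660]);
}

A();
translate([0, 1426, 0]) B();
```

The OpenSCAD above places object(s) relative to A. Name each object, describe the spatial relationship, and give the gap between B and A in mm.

A is a bed frame. B is a house frame. The house frame is on the floor beside the bed frame on its +y side. The gap between the house frame and the bed frame is 390 mm.

The house frame's nearest face is 390 mm from the bed frame's +y face.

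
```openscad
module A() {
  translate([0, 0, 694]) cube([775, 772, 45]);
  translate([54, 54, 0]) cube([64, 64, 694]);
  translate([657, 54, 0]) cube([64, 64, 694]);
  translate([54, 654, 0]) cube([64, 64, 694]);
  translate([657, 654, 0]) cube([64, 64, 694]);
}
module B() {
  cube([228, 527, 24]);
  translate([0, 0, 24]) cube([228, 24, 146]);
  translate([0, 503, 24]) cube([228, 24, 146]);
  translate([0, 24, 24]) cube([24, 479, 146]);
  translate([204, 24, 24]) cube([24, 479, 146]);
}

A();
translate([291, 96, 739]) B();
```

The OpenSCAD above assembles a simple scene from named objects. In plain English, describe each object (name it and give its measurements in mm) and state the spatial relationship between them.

A is a rectangular dining table. The top is 775×772×45 mm with its upper surface at z = 739 mm. It stands on four 64×64 mm square legs, each inset 54 mm from the nearest pair of top edges, running from the floor to the underside of the top.

B is an open storage box with external size 228×527×170 mm and wall thickness 24 mm (the base is also 24 mm thick). The base covers the whole footprint; the four walls stand on the base, with the y-facing walls full-width and the x-facing walls fitting between their inner faces.

The open box is on top of the table.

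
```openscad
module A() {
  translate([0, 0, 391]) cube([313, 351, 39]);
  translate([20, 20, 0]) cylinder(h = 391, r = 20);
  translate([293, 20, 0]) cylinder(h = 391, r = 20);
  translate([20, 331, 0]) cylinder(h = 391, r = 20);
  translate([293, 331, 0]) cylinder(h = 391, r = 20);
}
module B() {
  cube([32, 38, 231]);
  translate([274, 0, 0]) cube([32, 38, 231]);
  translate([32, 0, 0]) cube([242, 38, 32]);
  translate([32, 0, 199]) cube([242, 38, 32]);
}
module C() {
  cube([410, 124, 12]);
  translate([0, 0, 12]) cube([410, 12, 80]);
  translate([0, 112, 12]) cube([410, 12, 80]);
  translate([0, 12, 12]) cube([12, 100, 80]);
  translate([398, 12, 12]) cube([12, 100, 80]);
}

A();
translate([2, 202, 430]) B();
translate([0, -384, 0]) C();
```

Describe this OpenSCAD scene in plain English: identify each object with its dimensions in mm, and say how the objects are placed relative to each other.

A is a simple wooden stool: a rectangular seat 313 mm (x) by 351 mm (y), 39 mm thick, top face at z = 430 mm, on four round legs, each 40 mm in diameter. The legs rest on z = 0, each leg's axis is inset half a diameter from the nearest pair of seat edges (so the leg's bounding box is flush with the corner).

B is a rectangular picture frame lying in the x–z plane (depth along y). The opening is 242 mm wide (x) by 167 mm tall (z), surrounded by a border 32 mm wide on all four sides. The frame is 38 mm deep and is made of two full-height vertical stiles with two horizontal rails fitted between them.

C is an open storage box with external size 410×124×92 mm and wall thickness 12 mm (the base is also 12 mm thick). The base covers the whole footprint; the four walls stand on the base, with the y-facing walls full-width and the x-facing walls fitting between their inner faces.

The picture frame is on top of the stool. The open box is on the floor beside the stool on its −y side.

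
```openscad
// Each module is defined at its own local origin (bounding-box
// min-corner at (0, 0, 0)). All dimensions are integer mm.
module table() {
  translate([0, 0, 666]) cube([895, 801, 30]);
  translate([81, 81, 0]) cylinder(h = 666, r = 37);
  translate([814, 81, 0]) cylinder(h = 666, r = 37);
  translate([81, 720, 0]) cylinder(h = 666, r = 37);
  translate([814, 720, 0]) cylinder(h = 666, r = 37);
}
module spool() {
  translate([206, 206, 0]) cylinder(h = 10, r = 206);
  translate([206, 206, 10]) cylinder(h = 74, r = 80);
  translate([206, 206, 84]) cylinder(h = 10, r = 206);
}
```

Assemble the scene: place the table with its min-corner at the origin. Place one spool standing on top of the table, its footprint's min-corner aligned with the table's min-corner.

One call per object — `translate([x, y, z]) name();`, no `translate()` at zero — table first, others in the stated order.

table();
translate([0, 0, 696]) spool();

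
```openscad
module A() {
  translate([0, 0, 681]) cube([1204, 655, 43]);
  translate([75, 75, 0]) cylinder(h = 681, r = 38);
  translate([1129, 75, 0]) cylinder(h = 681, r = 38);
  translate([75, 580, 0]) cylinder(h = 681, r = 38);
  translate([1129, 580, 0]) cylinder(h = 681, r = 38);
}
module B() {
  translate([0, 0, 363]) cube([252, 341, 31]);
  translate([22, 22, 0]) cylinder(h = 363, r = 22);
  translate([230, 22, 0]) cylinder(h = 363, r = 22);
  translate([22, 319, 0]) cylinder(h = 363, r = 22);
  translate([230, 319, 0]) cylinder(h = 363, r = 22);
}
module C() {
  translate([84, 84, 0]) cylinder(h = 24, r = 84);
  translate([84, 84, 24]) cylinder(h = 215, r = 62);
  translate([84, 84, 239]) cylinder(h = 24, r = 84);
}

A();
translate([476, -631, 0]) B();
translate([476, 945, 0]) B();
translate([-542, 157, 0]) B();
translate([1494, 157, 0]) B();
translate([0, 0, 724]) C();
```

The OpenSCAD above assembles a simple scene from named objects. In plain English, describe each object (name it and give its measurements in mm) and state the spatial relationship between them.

A is a table: top 1204 mm (x) × 655 mm (y), 43 mm thick, upper face at z = 724 mm, on four round legs of 76 mm diameter, each leg's bounding box inset 37 mm from the nearest pair of top edges, running from z = 0 to the bottom of the top.

B is a simple wooden stool: a rectangular seat 252 mm (x) by 341 mm (y), 31 mm thick, top face at z = 394 mm, on four round legs, each 44 mm in diameter. The legs rest on z = 0, each leg's axis is inset half a diameter from the nearest pair of seat edges (so the leg's bounding box is flush with the corner).

C is a spool: two coaxial disc flanges of radius 84 mm and thickness 24 mm, joined by a core cylinder of radius 62 mm and height 215 mm. The lower flange rests on z = 0 and the three cylinders share a vertical axis.

Four stools sit around the table at the −y, +y, −x, +x sides. The spool is on top of the table.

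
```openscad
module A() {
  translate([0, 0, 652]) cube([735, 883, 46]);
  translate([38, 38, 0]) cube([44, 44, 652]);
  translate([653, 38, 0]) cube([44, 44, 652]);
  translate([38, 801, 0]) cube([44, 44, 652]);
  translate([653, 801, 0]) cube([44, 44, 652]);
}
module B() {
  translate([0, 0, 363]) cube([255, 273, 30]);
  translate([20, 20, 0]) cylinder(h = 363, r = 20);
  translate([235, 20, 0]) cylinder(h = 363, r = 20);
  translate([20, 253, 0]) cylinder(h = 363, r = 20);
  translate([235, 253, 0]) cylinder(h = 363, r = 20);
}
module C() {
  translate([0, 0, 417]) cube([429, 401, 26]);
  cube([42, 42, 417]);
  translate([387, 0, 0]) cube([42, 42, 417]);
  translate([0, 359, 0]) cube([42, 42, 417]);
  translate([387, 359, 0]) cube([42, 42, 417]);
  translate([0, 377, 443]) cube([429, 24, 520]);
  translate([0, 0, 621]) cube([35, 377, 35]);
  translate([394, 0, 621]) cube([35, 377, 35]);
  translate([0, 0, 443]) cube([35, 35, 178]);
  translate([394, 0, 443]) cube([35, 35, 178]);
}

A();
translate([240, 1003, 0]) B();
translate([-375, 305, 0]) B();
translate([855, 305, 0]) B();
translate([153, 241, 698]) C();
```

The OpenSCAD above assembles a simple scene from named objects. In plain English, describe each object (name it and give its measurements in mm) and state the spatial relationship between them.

A is a table with a 735×883 mm rectangular top, 46 mm thick, top surface at z = 698 mm, supported by four 44×44 mm square legs, each inset 38 mm from the nearest pair of top edges, running from the floor.

B is a four-legged stool. The seat is 255×273 mm, 30 mm thick, top at z = 393 mm. It stands on four round legs, each 40 mm in diameter, from z = 0 to the seat underside, each leg's axis is inset half a diameter from the nearest pair of seat edges (so the leg's bounding box is flush with the corner).

C is a chair: 429×401 mm seat, 26 mm thick, top at z = 443 mm, on four 42 mm square corner legs flush with the seat edges. A 24 mm thick backrest slab spans the full seat width, extending 520 mm above the seat top, its back face flush with the seat's +y edge. Two armrests of 35×35 mm section run along each side from the seat's front edge to the front of the backrest, top faces 213 mm above the seat top and outer faces flush with the seat's x-edges; a 35×35 mm post under the front of each armrest stands on the seat at the front corner.

Three stools sit around the table at the +y, −x, +x sides. The chair is on top of the table, centred.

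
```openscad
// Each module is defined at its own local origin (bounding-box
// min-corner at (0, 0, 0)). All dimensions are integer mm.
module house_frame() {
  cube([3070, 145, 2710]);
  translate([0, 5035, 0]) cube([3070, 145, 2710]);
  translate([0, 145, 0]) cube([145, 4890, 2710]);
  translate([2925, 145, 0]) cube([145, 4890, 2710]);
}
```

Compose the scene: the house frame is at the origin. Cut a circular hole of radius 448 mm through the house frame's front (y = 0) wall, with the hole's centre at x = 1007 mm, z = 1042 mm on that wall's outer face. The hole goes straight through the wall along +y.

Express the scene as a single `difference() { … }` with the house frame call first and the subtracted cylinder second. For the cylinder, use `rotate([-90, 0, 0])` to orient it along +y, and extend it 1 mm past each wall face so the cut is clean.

difference() {
  house_frame();
  translate([1007, -1, 1042]) rotate([-90, 0, 0]) cylinder(h = 147, r = 448);
}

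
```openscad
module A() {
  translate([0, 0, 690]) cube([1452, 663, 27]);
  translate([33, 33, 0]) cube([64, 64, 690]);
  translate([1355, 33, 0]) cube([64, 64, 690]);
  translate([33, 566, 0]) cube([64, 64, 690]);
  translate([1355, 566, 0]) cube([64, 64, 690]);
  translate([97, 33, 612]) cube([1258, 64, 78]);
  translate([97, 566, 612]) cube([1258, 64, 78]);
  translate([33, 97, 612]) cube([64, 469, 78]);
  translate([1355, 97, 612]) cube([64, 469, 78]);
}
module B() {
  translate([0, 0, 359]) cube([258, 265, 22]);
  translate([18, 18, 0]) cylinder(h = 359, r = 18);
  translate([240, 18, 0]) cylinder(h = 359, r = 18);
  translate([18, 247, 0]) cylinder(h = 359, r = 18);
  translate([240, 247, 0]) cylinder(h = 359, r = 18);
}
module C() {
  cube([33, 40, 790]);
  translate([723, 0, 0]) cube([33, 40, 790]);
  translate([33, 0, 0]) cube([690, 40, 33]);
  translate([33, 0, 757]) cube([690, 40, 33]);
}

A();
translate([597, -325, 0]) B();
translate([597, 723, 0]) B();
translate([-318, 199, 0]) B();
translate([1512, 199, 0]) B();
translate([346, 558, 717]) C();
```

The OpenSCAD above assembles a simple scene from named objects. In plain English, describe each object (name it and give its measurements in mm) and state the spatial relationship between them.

A is a rectangular dining table. The top is 1452×663×27 mm with its upper surface at z = 717 mm. It stands on four 64×64 mm square legs, each inset 33 mm from the nearest pair of top edges, running from the floor to the underside of the top. Four apron rails, 64 mm thick and 78 mm tall, run between adjacent legs with their top edges flush with the underside of the top and their outer faces flush with the legs' outer faces.

B is a four-legged stool. The seat is 258×265 mm, 22 mm thick, top at z = 381 mm. It stands on four round legs, each 36 mm in diameter, from z = 0 to the seat underside, each leg's axis is inset half a diameter from the nearest pair of seat edges (so the leg's bounding box is flush with the corner).

C is a picture frame with a 690×724 mm rectangular opening (x by z) and a uniform 33 mm border on every side. Frame depth is 40 mm along y. It is built from two vertical stiles running the full outside height and two horizontal rails spanning the gap between the stiles.

Four stools sit around the table at the −y, +y, −x, +x sides. The picture frame is on top of the table.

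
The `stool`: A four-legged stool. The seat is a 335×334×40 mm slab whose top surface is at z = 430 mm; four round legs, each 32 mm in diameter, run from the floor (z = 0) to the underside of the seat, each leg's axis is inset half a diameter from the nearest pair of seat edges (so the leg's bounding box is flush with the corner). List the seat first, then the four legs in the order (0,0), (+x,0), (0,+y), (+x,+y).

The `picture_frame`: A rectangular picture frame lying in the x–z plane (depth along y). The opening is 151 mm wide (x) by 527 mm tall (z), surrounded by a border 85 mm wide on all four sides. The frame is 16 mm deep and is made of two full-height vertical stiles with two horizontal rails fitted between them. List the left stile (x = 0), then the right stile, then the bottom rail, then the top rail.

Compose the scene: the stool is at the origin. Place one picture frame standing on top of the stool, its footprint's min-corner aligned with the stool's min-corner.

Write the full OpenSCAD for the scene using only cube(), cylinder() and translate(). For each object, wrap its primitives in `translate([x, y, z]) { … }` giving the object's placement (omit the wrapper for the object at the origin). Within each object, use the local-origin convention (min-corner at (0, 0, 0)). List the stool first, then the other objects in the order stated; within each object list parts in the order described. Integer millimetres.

translate([0, 0, 390]) cube([335, 334, 40]);
translate([16, 16, 0]) cylinder(h = 390, r = 16);
translate([319, 16, 0]) cylinder(h = 390, r = 16);
translate([16, 318, 0]) cylinder(h = 390, r = 16);
translate([319, 318, 0]) cylinder(h = 390, r = 16);
translate([0, 0, 430]) {
  cube([85, 16, 697]);
  translate([236, 0, 0]) cube([85, 16, 697]);
  translate([85, 0, 0]) cube([151, 16, 85]);
  translate([85, 0, 612]) cube([151, 16, 85]);
}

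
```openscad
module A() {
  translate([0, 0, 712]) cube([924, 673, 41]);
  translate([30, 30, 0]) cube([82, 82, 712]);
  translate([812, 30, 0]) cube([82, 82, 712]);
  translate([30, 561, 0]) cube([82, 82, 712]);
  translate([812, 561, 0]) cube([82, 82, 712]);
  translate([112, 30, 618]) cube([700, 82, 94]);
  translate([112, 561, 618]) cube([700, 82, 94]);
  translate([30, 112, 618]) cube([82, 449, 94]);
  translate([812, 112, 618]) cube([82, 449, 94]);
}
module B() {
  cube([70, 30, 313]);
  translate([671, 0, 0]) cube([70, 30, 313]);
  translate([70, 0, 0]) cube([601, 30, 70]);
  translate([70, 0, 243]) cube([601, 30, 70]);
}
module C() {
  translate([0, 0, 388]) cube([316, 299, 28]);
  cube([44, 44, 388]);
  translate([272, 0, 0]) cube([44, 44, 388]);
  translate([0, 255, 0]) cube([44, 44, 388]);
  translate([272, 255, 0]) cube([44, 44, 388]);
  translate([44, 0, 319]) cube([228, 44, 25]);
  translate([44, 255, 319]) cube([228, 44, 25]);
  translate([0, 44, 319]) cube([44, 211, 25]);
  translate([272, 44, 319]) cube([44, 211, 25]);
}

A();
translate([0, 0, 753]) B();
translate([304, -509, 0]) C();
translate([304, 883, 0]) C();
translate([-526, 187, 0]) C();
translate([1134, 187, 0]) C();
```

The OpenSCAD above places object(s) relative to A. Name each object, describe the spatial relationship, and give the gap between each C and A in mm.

Each stool's nearest face is 210 mm from the table's bounding box.

A is a table. B is a picture frame. C is a stool. The picture frame is on top of the table. Four stools sit around the table at the −y, +y, −x, +x sides. The gap between each stool and the table is 210 mm.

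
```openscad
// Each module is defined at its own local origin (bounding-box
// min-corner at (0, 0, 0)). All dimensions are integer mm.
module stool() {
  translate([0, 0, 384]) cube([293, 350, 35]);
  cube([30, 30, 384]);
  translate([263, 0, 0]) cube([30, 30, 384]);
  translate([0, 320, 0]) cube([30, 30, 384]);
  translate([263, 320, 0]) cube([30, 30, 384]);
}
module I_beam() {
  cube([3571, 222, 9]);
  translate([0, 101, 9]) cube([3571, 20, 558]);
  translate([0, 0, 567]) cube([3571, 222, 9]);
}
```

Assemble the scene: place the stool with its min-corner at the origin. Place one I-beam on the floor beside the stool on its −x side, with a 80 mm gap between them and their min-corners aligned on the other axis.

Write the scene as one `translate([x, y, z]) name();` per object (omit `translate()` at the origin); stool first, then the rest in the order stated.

stool();
translate([-3651, 0, 0]) I_beam();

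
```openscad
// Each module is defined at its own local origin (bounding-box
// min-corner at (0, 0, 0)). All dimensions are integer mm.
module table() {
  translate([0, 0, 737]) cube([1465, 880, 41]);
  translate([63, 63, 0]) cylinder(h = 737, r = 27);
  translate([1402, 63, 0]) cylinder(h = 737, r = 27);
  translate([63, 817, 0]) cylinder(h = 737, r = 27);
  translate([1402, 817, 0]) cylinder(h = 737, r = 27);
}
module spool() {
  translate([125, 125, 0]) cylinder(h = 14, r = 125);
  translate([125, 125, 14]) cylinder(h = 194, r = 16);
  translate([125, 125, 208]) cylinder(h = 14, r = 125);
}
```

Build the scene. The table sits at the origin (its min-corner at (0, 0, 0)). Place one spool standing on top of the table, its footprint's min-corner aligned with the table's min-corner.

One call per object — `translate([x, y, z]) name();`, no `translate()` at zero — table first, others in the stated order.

table();
translate([0, 0, 778]) spool();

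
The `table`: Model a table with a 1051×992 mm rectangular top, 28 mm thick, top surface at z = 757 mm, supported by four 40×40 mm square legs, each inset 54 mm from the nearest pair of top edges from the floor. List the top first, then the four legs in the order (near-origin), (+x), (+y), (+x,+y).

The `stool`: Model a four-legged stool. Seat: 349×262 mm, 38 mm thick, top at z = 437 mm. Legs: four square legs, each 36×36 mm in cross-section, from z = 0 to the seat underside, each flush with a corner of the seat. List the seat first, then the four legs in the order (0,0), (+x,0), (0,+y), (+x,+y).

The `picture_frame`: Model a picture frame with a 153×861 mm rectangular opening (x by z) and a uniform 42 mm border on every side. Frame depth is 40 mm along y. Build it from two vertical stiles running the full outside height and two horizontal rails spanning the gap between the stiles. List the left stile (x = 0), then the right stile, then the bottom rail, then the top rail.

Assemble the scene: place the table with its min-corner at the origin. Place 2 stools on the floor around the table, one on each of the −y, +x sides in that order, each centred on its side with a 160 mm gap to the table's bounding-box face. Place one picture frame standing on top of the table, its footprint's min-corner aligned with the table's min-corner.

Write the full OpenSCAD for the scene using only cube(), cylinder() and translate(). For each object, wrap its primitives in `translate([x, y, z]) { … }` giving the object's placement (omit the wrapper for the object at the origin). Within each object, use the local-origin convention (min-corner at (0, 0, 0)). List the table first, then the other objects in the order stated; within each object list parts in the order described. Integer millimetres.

translate([0, 0, 729]) cube([1051, 992, 28]);
translate([54, 54, 0]) cube([40, 40, 729]);
translate([957, 54, 0]) cube([40, 40, 729]);
translate([54, 898, 0]) cube([40, 40, 729]);
translate([957, 898, 0]) cube([40, 40, 729]);
translate([351, -422, 0]) {
  translate([0, 0, 399]) cube([349, 262, 38]);
  cube([36, 36, 399]);
  translate([313, 0, 0]) cube([36, 36, 399]);
  translate([0, 226, 0]) cube([36, 36, 399]);
  translate([313, 226, 0]) cube([36, 36, 399]);
}
translate([1211, 365, 0]) {
  translate([0, 0, 399]) cube([349, 262, 38]);
  cube([36, 36, 399]);
  translate([313, 0, 0]) cube([36, 36, 399]);
  translate([0, 226, 0]) cube([36, 36, 399]);
  translate([313, 226, 0]) cube([36, 36, 399]);
}
translate([0, 0, 757]) {
  cube([42, 40, 945]);
  translate([195, 0, 0]) cube([42, 40, 945]);
  translate([42, 0, 0]) cube([153, 40, 42]);
  translate([42, 0, 903]) cube([153, 40, 42]);
}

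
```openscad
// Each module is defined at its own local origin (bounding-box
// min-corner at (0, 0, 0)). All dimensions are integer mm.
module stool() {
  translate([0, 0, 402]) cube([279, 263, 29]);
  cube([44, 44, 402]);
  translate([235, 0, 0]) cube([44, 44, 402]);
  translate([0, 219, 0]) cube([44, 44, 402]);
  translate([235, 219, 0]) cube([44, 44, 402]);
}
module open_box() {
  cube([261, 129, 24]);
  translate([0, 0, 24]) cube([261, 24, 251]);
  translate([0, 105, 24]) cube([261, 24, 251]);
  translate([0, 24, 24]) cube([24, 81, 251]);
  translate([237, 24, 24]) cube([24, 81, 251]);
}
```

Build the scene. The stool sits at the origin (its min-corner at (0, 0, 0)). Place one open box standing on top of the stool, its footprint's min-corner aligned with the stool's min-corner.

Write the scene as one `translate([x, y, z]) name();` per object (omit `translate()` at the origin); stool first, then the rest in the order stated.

stool();
translate([0, 0, 431]) open_box();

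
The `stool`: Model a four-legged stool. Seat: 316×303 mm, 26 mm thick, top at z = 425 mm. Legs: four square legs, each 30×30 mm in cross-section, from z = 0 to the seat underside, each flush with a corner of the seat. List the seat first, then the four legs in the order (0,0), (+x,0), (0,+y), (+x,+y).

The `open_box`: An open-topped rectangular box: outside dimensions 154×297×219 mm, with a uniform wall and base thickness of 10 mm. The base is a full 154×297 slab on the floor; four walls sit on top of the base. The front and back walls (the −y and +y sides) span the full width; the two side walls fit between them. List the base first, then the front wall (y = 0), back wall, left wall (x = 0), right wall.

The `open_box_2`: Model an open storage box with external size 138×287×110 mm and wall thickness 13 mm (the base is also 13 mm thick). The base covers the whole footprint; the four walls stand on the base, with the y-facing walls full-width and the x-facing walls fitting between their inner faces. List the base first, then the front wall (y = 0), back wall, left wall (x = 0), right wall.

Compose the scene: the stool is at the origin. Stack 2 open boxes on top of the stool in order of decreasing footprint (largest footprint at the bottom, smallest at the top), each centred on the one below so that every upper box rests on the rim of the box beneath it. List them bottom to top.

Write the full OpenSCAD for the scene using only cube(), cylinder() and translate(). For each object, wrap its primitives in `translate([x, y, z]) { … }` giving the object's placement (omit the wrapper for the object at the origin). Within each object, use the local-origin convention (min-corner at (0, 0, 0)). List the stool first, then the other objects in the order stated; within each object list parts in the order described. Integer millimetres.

translate([0, 0, 399]) cube([316, 303, 26]);
cube([30, 30, 399]);
translate([286, 0, 0]) cube([30, 30, 399]);
translate([0, 273, 0]) cube([30, 30, 399]);
translate([286, 273, 0]) cube([30, 30, 399]);
translate([81, 3, 425]) {
  cube([154, 297, 10]);
  translate([0, 0, 10]) cube([154, 10, 209]);
  translate([0, 287, 10]) cube([154, 10, 209]);
  translate([0, 10, 10]) cube([10, 277, 209]);
  translate([144, 10, 10]) cube([10, 277, 209]);
}
translate([89, 8, 644]) {
  cube([138, 287, 13]);
  translate([0, 0, 13]) cube([138, 13, 97]);
  translate([0, 274, 13]) cube([138, 13, 97]);
  translate([0, 13, 13]) cube([13, 261, 97]);
  translate([125, 13, 13]) cube([13, 261, 97]);
}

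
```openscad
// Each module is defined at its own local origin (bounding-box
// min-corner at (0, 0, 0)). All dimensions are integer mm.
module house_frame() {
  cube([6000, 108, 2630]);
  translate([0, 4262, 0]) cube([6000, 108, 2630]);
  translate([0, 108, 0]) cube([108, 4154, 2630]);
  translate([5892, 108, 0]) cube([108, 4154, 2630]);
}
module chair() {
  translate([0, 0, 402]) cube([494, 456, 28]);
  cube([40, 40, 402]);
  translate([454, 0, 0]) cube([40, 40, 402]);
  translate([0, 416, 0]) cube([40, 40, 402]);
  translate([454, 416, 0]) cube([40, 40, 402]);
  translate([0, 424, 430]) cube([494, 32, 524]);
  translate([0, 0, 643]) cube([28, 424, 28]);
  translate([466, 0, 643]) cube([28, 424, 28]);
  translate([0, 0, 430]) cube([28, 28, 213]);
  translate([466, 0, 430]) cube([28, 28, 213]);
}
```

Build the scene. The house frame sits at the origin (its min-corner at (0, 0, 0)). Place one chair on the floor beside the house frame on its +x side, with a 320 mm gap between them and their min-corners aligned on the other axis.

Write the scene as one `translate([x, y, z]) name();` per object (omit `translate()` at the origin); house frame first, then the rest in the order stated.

house_frame();
translate([6320, 0, 0]) chair();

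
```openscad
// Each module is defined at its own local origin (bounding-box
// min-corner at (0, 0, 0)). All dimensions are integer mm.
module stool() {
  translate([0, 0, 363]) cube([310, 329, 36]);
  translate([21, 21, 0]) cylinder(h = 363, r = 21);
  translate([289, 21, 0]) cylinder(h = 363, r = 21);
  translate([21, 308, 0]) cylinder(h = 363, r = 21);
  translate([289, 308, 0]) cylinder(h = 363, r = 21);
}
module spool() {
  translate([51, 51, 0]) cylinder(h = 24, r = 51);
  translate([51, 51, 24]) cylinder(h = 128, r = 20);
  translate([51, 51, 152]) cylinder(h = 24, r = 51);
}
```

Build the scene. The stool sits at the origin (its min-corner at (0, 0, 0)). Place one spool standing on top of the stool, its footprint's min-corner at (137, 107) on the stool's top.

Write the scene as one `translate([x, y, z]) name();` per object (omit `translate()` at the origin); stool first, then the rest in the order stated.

stool();
translate([137, 107, 399]) spool();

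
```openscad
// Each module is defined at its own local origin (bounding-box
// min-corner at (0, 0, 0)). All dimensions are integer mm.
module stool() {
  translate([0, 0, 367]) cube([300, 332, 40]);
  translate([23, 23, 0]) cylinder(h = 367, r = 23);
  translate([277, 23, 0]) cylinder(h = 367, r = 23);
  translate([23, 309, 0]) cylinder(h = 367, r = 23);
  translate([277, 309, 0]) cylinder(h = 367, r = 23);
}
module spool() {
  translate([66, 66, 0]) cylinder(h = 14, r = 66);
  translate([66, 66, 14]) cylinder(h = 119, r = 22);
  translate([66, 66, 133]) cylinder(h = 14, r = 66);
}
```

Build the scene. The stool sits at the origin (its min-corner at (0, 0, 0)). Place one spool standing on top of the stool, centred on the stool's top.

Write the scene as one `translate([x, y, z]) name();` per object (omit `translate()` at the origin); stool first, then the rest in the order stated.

stool();
translate([84, 100, 407]) spool();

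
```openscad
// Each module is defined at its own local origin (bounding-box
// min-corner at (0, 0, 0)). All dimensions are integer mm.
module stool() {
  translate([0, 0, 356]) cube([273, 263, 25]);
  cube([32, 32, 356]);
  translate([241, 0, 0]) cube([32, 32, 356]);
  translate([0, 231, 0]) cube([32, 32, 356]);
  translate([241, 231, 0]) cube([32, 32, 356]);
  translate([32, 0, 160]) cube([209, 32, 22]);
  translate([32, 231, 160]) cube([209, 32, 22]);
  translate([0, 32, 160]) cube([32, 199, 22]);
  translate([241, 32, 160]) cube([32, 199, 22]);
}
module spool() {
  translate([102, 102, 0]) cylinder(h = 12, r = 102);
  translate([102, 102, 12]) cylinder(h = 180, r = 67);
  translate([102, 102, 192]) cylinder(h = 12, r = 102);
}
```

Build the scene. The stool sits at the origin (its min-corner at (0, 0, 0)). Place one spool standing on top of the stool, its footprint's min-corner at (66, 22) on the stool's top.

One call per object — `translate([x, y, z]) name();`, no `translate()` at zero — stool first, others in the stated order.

stool();
translate([66, 22, 381]) spool();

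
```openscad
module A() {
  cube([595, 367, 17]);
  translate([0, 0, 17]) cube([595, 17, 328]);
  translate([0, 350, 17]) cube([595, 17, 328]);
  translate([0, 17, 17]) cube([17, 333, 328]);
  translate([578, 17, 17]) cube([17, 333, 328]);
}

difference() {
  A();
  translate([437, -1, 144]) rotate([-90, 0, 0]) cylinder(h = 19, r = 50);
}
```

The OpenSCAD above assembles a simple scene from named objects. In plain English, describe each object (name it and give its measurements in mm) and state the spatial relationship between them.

A is an open storage box with external size 595×367×345 mm and wall thickness 17 mm (the base is also 17 mm thick). The base covers the whole footprint; the four walls stand on the base, with the y-facing walls full-width and the x-facing walls fitting between their inner faces.

The open box has a circular hole of radius 50 mm through its front wall, centred at (x = 437, z = 144).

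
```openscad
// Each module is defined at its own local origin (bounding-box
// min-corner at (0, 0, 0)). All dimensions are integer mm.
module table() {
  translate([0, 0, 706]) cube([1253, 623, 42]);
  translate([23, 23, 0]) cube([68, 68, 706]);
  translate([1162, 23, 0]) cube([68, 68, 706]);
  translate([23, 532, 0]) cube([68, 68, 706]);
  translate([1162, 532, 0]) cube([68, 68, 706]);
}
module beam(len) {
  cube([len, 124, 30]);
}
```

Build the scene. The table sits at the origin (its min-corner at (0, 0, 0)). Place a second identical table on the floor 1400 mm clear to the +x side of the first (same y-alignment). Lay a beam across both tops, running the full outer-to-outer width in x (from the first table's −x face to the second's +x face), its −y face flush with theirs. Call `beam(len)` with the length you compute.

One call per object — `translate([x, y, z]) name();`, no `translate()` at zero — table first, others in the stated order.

table();
translate([2653, 0, 0]) table();
translate([0, 0, 748]) beam(3906);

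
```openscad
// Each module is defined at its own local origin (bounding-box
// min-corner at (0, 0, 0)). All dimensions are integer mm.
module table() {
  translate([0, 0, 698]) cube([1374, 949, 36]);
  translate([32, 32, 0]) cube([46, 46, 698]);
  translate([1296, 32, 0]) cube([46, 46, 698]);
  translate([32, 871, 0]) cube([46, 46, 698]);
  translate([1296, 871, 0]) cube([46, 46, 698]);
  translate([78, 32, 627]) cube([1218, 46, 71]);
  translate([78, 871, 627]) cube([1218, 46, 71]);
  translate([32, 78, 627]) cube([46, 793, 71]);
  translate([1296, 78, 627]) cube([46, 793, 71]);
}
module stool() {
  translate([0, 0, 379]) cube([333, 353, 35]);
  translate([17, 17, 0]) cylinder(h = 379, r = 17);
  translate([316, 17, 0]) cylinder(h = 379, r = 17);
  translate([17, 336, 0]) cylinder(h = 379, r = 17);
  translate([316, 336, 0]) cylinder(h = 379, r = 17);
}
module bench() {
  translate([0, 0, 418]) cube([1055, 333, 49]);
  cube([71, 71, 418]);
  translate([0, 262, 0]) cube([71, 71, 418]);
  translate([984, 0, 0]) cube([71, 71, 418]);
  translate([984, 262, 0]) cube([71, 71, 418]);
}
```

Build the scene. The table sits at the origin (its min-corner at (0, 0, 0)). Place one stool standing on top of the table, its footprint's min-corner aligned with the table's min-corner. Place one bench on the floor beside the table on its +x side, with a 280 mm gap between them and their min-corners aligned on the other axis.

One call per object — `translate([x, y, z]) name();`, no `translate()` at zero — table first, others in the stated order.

table();
translate([0, 0, 734]) stool();
translate([1654, 0, 0]) bench();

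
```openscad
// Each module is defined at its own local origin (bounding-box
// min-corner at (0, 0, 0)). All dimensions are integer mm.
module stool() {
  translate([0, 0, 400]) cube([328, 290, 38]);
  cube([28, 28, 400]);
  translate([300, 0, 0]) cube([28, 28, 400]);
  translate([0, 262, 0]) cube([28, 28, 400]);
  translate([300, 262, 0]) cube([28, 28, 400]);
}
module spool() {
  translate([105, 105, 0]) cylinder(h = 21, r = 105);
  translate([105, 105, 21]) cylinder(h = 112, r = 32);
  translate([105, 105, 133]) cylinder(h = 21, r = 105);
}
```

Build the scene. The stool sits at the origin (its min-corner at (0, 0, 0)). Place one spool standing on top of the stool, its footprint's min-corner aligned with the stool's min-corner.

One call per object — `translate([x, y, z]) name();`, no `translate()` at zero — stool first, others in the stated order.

stool();
translate([0, 0, 438]) spool();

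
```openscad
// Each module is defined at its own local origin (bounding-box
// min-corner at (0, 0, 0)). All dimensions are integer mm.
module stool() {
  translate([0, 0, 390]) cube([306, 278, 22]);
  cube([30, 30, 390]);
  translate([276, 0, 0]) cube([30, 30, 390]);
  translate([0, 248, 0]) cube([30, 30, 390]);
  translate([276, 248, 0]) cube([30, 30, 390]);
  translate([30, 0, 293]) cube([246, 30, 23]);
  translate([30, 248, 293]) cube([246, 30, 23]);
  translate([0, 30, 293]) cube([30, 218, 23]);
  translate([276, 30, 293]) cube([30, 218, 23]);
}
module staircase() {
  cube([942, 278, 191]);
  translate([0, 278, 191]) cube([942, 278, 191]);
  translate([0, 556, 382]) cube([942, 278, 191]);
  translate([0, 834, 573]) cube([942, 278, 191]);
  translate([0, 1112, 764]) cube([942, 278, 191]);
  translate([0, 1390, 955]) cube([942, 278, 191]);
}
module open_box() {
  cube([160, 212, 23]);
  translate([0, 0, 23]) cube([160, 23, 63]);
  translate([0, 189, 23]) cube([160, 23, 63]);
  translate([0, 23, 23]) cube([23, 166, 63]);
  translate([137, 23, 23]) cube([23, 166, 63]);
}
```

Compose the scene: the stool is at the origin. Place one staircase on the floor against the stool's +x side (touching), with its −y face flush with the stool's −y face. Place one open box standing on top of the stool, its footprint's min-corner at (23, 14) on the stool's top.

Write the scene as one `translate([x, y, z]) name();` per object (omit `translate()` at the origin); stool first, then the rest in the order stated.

stool();
translate([306, 0, 0]) staircase();
translate([23, 14, 412]) open_box();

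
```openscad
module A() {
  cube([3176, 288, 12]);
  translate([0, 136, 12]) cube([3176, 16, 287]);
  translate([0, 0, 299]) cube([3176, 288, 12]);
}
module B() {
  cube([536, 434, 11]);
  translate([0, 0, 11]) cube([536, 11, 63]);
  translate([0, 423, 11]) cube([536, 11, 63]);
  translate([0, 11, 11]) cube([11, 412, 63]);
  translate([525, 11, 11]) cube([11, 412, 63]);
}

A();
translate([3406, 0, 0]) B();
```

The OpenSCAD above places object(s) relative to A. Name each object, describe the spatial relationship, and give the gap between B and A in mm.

A is an I-beam. B is an open box. The open box is on the floor beside the I-beam on its +x side. The gap between the open box and the I-beam is 230 mm.

The open box's nearest face is 230 mm from the I-beam's +x face.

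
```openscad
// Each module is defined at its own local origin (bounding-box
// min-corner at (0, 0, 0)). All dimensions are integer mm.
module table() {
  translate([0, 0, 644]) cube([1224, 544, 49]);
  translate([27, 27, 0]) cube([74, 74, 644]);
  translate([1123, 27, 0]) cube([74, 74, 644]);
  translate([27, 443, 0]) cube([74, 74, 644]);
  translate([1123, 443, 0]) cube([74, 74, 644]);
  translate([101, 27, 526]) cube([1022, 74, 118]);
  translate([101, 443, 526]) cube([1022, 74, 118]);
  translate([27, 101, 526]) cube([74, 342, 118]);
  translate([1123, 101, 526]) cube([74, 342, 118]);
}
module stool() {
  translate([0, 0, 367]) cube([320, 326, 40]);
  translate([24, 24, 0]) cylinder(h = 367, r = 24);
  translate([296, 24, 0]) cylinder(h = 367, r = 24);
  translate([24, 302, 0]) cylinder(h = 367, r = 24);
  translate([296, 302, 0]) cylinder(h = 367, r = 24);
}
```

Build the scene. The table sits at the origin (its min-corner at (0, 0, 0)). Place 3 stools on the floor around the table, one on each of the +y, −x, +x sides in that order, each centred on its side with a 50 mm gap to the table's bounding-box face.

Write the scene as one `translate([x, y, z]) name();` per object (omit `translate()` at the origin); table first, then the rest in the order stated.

table();
translate([452, 594, 0]) stool();
translate([-370, 109, 0]) stool();
translate([1274, 109, 0]) stool();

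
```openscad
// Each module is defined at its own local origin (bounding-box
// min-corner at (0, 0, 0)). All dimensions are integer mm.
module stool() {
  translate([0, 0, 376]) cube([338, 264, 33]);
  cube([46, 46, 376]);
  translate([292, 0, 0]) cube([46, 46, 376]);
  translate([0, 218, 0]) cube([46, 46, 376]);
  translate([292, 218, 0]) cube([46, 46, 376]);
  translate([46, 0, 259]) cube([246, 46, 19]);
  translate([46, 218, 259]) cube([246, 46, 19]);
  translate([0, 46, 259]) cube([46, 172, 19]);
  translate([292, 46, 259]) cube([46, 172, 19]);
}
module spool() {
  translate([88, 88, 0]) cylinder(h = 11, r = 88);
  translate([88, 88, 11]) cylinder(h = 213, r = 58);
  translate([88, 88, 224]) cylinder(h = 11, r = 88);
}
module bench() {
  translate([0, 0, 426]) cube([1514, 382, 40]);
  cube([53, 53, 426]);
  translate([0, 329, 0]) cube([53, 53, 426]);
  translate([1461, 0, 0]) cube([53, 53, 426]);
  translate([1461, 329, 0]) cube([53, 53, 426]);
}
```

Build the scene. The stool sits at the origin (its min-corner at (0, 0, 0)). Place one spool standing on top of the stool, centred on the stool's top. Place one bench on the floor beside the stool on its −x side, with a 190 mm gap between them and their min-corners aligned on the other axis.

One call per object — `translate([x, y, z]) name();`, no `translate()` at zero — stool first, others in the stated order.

stool();
translate([81, 44, 409]) spool();
translate([-1704, 0, 0]) bench();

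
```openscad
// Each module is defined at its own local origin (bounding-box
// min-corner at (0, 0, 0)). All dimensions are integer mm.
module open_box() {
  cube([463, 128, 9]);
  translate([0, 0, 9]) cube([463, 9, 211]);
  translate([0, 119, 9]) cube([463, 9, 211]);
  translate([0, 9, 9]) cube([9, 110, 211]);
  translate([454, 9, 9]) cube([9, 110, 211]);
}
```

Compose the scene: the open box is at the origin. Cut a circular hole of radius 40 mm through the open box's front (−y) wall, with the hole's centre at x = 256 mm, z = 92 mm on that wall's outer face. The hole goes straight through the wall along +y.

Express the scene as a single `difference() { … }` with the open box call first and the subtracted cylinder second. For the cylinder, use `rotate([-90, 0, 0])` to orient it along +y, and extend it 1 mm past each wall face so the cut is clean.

difference() {
  open_box();
  translate([256, -1, 92]) rotate([-90, 0, 0]) cylinder(h = 11, r = 40);
}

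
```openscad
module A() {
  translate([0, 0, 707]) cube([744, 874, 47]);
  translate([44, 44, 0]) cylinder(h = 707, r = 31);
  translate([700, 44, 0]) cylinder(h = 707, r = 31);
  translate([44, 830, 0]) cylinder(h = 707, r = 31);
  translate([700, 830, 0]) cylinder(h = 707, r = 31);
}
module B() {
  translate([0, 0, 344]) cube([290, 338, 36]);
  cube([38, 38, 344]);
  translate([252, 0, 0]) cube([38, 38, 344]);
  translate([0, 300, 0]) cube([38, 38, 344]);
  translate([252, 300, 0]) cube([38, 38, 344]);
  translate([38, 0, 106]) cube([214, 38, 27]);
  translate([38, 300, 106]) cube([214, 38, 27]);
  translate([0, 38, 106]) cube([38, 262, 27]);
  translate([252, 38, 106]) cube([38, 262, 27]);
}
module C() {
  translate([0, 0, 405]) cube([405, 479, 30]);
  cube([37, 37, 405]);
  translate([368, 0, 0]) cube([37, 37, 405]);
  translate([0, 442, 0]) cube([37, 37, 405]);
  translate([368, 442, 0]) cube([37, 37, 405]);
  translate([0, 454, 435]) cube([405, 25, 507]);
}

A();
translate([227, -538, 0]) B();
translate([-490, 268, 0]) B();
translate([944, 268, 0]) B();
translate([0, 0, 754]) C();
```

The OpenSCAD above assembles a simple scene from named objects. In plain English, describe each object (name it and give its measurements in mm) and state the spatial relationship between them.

A is a table: top 744 mm (x) × 874 mm (y), 47 mm thick, upper face at z = 754 mm, on four round legs of 62 mm diameter, each leg's bounding box inset 13 mm from the nearest pair of top edges, running from z = 0 to the bottom of the top.

B is a four-legged stool. The seat is a 290×338×36 mm slab whose top surface is at z = 380 mm; four square legs, each 38×38 mm in cross-section, run from the floor (z = 0) to the underside of the seat, each flush with a corner of the seat. Four stretchers, 38 mm wide and 27 mm tall, connect adjacent legs with their undersides at z = 106 mm, each running between the inner faces of the legs it joins and aligned with the legs' outer faces on the other axis.

C is a chair. The seat is a 405×479×30 mm slab with its top at z = 435 mm, on four 37×37 mm corner legs (flush with the seat edges, standing on z = 0). A flat backrest 25 mm thick, 507 mm tall, spans the full seat width and rises from the seat top along its +y edge, rear face flush with the rear of the seat.

Three stools sit around the table at the −y, −x, +x sides. The chair is on top of the table.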